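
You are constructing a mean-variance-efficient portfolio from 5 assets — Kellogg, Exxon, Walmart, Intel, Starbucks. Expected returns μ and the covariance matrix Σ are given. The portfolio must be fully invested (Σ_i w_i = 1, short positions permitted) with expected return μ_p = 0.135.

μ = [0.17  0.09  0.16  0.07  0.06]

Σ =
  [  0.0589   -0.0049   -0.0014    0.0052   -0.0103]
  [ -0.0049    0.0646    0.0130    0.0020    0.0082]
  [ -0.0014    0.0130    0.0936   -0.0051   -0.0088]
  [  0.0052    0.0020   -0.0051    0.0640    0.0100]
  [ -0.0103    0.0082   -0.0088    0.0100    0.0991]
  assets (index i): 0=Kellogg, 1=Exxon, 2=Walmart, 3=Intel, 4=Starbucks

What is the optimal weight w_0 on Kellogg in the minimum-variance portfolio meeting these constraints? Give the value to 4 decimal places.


x=Σ⁻¹μ = [3.1101  1.1418  1.7262  0.8013  0.9067]
y=Σ⁻¹𝟙 = [19.0446  12.9853  10.8689  12.8720  10.6620]
a=μᵀx=1.018162  b=𝟙ᵀx=7.686046  c=𝟙ᵀy=66.432837  D=ac−b²=8.564068
λ₁=(c·0.135−b)/D = (66.432837·0.135−7.686046)/8.564068 = 0.149740
λ₂=(a−b·0.135)/D = (1.018162−7.686046·0.135)/8.564068 = -0.002272
w* = 0.149740·x + -0.002272·y:
  w_0 = 0.149740·3.1101 + -0.002272·19.0446 = 0.4224  (Kellogg)
  w_1 = 0.149740·1.1418 + -0.002272·12.9853 = 0.1415  (Exxon)
  w_2 = 0.149740·1.7262 + -0.002272·10.8689 = 0.2338  (Walmart)
  w_3 = 0.149740·0.8013 + -0.002272·12.8720 = 0.0907  (Intel)
  w_4 = 0.149740·0.9067 + -0.002272·10.6620 = 0.1115  (Starbucks)
Σw_i=1.0000  μᵀw=0.1350
σ²=wᵀΣw=λ₁·μ_p+λ₂ = 0.149740·0.135 + -0.002272 = 0.017943 ≈ 0.0179

0.4224


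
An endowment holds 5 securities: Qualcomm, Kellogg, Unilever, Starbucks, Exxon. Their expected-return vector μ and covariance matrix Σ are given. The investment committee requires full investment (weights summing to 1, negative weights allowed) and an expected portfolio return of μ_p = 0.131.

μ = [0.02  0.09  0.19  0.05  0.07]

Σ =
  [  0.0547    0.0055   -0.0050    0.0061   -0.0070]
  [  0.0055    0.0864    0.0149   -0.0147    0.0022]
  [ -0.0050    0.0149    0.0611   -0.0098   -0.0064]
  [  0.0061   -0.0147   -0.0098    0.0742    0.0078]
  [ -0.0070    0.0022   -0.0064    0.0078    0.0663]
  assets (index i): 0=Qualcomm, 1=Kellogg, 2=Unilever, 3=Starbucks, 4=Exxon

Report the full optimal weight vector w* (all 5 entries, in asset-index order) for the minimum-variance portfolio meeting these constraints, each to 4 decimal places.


0.0570  0.0748  0.5433  0.1419  0.1831

p=Σ⁻¹μ = [0.6647  0.5680  3.3282  1.0340  1.3068]
q=Σ⁻¹𝟙 = [19.7848  8.9015  19.9234  14.4479  17.0999]
a=μᵀp=0.839954  b=𝟙ᵀp=6.901670  c=𝟙ᵀq=80.157520  D=ac−b²=19.695616
λ₁=(c·0.131−b)/D = (80.157520·0.131−6.901670)/19.695616 = 0.182729
λ₂=(a−b·0.131)/D = (0.839954−6.901670·0.131)/19.695616 = -0.003258
w* = 0.182729·p + -0.003258·q:
  w_0 = 0.182729·0.6647 + -0.003258·19.7848 = 0.0570  (Qualcomm)
  w_1 = 0.182729·0.5680 + -0.003258·8.9015 = 0.0748  (Kellogg)
  w_2 = 0.182729·3.3282 + -0.003258·19.9234 = 0.5433  (Unilever)
  w_3 = 0.182729·1.0340 + -0.003258·14.4479 = 0.1419  (Starbucks)
  w_4 = 0.182729·1.3068 + -0.003258·17.0999 = 0.1831  (Exxon)
Σw_i=1.0000  μᵀw=0.1310
σ²=wᵀΣw=λ₁·μ_p+λ₂ = 0.182729·0.131 + -0.003258 = 0.020680 ≈ 0.0207


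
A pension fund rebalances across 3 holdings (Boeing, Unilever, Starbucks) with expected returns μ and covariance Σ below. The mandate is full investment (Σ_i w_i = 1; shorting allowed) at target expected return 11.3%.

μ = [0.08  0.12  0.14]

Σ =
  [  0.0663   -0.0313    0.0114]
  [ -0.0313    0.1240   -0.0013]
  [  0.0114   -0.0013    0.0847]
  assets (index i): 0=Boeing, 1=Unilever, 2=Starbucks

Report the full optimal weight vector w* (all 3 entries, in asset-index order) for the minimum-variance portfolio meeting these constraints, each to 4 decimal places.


u=Σ⁻¹μ = [1.6123  1.3900  1.4572]
v=Σ⁻¹𝟙 = [19.6712  13.1280  9.3603]
a=μᵀu=0.499793  b=𝟙ᵀu=4.459498  c=𝟙ᵀv=42.159509  D=ac−b²=1.183901
λ₁=(c·0.113−b)/D = (42.159509·0.113−4.459498)/1.183901 = 0.257222
λ₂=(a−b·0.113)/D = (0.499793−4.459498·0.113)/1.183901 = -0.003489
w* = 0.257222·u + -0.003489·v:
  w_0 = 0.257222·1.6123 + -0.003489·19.6712 = 0.3461  (Boeing)
  w_1 = 0.257222·1.3900 + -0.003489·13.1280 = 0.3117  (Unilever)
  w_2 = 0.257222·1.4572 + -0.003489·9.3603 = 0.3422  (Starbucks)
Σw_i=1.0000  μᵀw=0.1130
σ²=wᵀΣw=λ₁·μ_p+λ₂ = 0.257222·0.113 + -0.003489 = 0.025577 ≈ 0.0256

0.3461  0.3117  0.3422


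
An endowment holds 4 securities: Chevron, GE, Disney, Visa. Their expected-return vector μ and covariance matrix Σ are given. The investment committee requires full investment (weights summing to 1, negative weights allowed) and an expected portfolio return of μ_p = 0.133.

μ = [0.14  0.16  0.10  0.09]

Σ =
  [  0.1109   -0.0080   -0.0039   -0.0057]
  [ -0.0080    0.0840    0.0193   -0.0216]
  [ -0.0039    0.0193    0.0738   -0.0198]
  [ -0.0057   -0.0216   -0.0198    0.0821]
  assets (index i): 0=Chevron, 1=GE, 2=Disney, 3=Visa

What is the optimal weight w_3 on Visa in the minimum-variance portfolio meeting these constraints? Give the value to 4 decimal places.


g=Σ⁻¹μ = [1.5874  2.2826  1.4185  2.1491]
h=Σ⁻¹𝟙 = [11.6984  14.6904  15.8765  20.6864]
a=μᵀg=0.922731  b=𝟙ᵀg=7.437671  c=𝟙ᵀh=62.951723  D=ac−b²=2.768552
λ₁=(c·0.133−b)/D = (62.951723·0.133−7.437671)/2.768552 = 0.337689
λ₂=(a−b·0.133)/D = (0.922731−7.437671·0.133)/2.768552 = -0.024012
w* = 0.337689·g + -0.024012·h:
  w_0 = 0.337689·1.5874 + -0.024012·11.6984 = 0.2551  (Chevron)
  w_1 = 0.337689·2.2826 + -0.024012·14.6904 = 0.4181  (GE)
  w_2 = 0.337689·1.4185 + -0.024012·15.8765 = 0.0978  (Disney)
  w_3 = 0.337689·2.1491 + -0.024012·20.6864 = 0.2290  (Visa)
Σw_i=1.0000  μᵀw=0.1330
σ²=wᵀΣw=λ₁·μ_p+λ₂ = 0.337689·0.133 + -0.024012 = 0.020900 ≈ 0.0209

0.2290


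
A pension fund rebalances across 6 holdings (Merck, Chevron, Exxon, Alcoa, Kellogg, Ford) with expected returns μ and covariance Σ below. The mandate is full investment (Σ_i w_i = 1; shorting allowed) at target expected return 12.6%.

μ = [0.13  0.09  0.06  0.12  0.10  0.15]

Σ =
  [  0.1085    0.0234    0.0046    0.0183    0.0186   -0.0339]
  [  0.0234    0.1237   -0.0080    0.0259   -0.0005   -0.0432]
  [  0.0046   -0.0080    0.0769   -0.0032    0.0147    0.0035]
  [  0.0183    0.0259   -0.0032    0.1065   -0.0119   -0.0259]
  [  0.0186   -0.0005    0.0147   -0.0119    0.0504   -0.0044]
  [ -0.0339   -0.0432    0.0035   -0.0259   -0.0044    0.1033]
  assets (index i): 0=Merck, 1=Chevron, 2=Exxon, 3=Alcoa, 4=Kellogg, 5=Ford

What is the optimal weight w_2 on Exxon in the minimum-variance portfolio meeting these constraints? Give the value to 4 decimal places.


-0.0265

p=Σ⁻¹μ = [1.1859  1.1891  0.3762  1.5573  2.0611  2.8040]
q=Σ⁻¹𝟙 = [7.2549  12.0064  9.7210  12.7168  19.2628  20.7620]
a=μᵀp=1.097343  b=𝟙ᵀp=9.173573  c=𝟙ᵀq=81.723901  D=ac−b²=5.524692
λ₁=(c·0.126−b)/D = (81.723901·0.126−9.173573)/5.524692 = 0.203385
λ₂=(a−b·0.126)/D = (1.097343−9.173573·0.126)/5.524692 = -0.010594
w* = 0.203385·p + -0.010594·q:
  w_0 = 0.203385·1.1859 + -0.010594·7.2549 = 0.1643  (Merck)
  w_1 = 0.203385·1.1891 + -0.010594·12.0064 = 0.1146  (Chevron)
  w_2 = 0.203385·0.3762 + -0.010594·9.7210 = -0.0265  (Exxon)
  w_3 = 0.203385·1.5573 + -0.010594·12.7168 = 0.1820  (Alcoa)
  w_4 = 0.203385·2.0611 + -0.010594·19.2628 = 0.2151  (Kellogg)
  w_5 = 0.203385·2.8040 + -0.010594·20.7620 = 0.3503  (Ford)
Σw_i=1.0000  μᵀw=0.1260
σ²=wᵀΣw=λ₁·μ_p+λ₂ = 0.203385·0.126 + -0.010594 = 0.015033 ≈ 0.0150


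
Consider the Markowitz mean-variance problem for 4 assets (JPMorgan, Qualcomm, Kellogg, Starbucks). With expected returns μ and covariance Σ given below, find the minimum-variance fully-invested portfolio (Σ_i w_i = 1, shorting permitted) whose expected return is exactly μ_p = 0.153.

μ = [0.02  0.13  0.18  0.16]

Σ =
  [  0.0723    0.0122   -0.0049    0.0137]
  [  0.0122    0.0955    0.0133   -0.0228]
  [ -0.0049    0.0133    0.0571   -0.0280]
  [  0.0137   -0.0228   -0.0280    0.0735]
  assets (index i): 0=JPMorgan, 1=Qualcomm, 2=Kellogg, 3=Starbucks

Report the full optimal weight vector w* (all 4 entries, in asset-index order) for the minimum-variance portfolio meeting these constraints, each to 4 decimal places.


g=Σ⁻¹μ = [-0.6079  1.8833  5.0062  4.7815]
h=Σ⁻¹𝟙 = [8.7762  11.6960  28.5180  26.4617]
a=μᵀg=1.898833  b=𝟙ᵀg=11.063115  c=𝟙ᵀh=75.451918  D=ac−b²=20.878081
λ₁=(c·0.153−b)/D = (75.451918·0.153−11.063115)/20.878081 = 0.023040
λ₂=(a−b·0.153)/D = (1.898833−11.063115·0.153)/20.878081 = 0.009875
w* = 0.023040·g + 0.009875·h:
  w_0 = 0.023040·-0.6079 + 0.009875·8.7762 = 0.0727  (JPMorgan)
  w_1 = 0.023040·1.8833 + 0.009875·11.6960 = 0.1589  (Qualcomm)
  w_2 = 0.023040·5.0062 + 0.009875·28.5180 = 0.3970  (Kellogg)
  w_3 = 0.023040·4.7815 + 0.009875·26.4617 = 0.3715  (Starbucks)
Σw_i=1.0000  μᵀw=0.1530
σ²=wᵀΣw=λ₁·μ_p+λ₂ = 0.023040·0.153 + 0.009875 = 0.013400 ≈ 0.0134

0.0727  0.1589  0.3970  0.3715


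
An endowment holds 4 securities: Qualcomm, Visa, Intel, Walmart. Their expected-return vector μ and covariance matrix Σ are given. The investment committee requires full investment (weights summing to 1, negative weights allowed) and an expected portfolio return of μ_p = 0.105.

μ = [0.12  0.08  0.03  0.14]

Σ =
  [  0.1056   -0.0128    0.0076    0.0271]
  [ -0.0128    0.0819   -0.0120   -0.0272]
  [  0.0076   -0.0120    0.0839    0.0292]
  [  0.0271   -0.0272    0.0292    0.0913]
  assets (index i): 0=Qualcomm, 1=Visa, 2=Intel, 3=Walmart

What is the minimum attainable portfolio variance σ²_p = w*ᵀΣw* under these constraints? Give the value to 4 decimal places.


0.0231

u=Σ⁻¹μ = [0.8853  1.7010  -0.1102  1.8126]
v=Σ⁻¹𝟙 = [8.2174  18.5641  10.0618  10.8264]
a=μᵀu=0.492781  b=𝟙ᵀu=4.288763  c=𝟙ᵀv=47.669711  D=ac−b²=5.097228
λ₁=(c·0.105−b)/D = (47.669711·0.105−4.288763)/5.097228 = 0.140578
λ₂=(a−b·0.105)/D = (0.492781−4.288763·0.105)/5.097228 = 0.008330
w* = 0.140578·u + 0.008330·v:
  w_0 = 0.140578·0.8853 + 0.008330·8.2174 = 0.1929  (Qualcomm)
  w_1 = 0.140578·1.7010 + 0.008330·18.5641 = 0.3938  (Visa)
  w_2 = 0.140578·-0.1102 + 0.008330·10.0618 = 0.0683  (Intel)
  w_3 = 0.140578·1.8126 + 0.008330·10.8264 = 0.3450  (Walmart)
Σw_i=1.0000  μᵀw=0.1050
σ²=wᵀΣw=λ₁·μ_p+λ₂ = 0.140578·0.105 + 0.008330 = 0.023091 ≈ 0.0231


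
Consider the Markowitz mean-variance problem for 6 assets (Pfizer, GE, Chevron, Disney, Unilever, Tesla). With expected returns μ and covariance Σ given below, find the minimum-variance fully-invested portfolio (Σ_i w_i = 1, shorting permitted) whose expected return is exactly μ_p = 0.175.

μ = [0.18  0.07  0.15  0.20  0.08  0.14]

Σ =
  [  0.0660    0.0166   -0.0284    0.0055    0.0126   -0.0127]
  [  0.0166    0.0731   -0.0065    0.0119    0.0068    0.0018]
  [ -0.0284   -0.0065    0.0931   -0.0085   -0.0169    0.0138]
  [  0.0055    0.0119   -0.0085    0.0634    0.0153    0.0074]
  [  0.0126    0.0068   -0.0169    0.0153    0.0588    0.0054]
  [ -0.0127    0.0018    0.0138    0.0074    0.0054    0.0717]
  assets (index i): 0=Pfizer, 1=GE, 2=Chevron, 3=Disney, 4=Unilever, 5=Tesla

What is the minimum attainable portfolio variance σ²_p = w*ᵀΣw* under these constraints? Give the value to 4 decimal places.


u=Σ⁻¹μ = [4.0651  -0.2675  2.9141  2.9305  0.4316  1.7835]
v=Σ⁻¹𝟙 = [20.2682  7.5207  19.1490  10.5667  13.4868  11.5564]
a=μᵀu=2.020419  b=𝟙ᵀu=11.857248  c=𝟙ᵀv=82.547697  D=ac−b²=26.186591
λ₁=(c·0.175−b)/D = (82.547697·0.175−11.857248)/26.186591 = 0.098852
λ₂=(a−b·0.175)/D = (2.020419−11.857248·0.175)/26.186591 = -0.002085
w* = 0.098852·u + -0.002085·v:
  w_0 = 0.098852·4.0651 + -0.002085·20.2682 = 0.3596  (Pfizer)
  w_1 = 0.098852·-0.2675 + -0.002085·7.5207 = -0.0421  (GE)
  w_2 = 0.098852·2.9141 + -0.002085·19.1490 = 0.2481  (Chevron)
  w_3 = 0.098852·2.9305 + -0.002085·10.5667 = 0.2677  (Disney)
  w_4 = 0.098852·0.4316 + -0.002085·13.4868 = 0.0145  (Unilever)
  w_5 = 0.098852·1.7835 + -0.002085·11.5564 = 0.1522  (Tesla)
Σw_i=1.0000  μᵀw=0.1750
σ²=wᵀΣw=λ₁·μ_p+λ₂ = 0.098852·0.175 + -0.002085 = 0.015214 ≈ 0.0152

0.0152


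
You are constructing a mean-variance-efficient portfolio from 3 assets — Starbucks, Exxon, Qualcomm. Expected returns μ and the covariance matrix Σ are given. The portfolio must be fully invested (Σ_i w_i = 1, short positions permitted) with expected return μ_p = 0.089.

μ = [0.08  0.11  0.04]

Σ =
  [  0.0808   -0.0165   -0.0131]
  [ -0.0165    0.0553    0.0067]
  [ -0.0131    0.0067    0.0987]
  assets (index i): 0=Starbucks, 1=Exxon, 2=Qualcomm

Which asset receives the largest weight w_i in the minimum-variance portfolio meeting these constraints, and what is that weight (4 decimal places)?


Exxon (0.4969)

x=Σ⁻¹μ = [1.5525  2.3980  0.4485]
y=Σ⁻¹𝟙 = [18.7359  22.3283  11.1027]
a=μᵀx=0.405927  b=𝟙ᵀx=4.399096  c=𝟙ᵀy=52.166960  D=ac−b²=1.823935
λ₁=(c·0.089−b)/D = (52.166960·0.089−4.399096)/1.823935 = 0.133647
λ₂=(a−b·0.089)/D = (0.405927−4.399096·0.089)/1.823935 = 0.007899
w* = 0.133647·x + 0.007899·y:
  w_0 = 0.133647·1.5525 + 0.007899·18.7359 = 0.3555  (Starbucks)
  w_1 = 0.133647·2.3980 + 0.007899·22.3283 = 0.4969  (Exxon)
  w_2 = 0.133647·0.4485 + 0.007899·11.1027 = 0.1476  (Qualcomm)
Σw_i=1.0000  μᵀw=0.0890
σ²=wᵀΣw=λ₁·μ_p+λ₂ = 0.133647·0.089 + 0.007899 = 0.019794 ≈ 0.0198


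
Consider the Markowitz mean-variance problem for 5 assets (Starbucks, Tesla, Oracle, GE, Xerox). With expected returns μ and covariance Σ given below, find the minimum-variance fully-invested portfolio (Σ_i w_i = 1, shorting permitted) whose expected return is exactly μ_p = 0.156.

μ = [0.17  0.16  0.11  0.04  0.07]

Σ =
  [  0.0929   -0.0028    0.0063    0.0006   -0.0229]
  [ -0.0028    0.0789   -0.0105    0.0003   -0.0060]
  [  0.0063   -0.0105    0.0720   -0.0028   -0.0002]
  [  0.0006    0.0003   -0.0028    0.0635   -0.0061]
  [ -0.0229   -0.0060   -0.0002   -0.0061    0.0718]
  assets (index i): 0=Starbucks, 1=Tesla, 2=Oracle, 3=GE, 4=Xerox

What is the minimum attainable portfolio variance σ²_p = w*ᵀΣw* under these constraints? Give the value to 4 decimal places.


p=Σ⁻¹μ = [2.2713  2.4865  1.7308  0.8637  1.9853]
q=Σ⁻¹𝟙 = [15.4792  16.9170  15.7747  18.3191  21.8785]
a=μᵀp=1.147870  b=𝟙ᵀp=9.337654  c=𝟙ᵀq=88.368501  D=ac−b²=14.243774
λ₁=(c·0.156−b)/D = (88.368501·0.156−9.337654)/14.243774 = 0.312265
λ₂=(a−b·0.156)/D = (1.147870−9.337654·0.156)/14.243774 = -0.021680
w* = 0.312265·p + -0.021680·q:
  w_0 = 0.312265·2.2713 + -0.021680·15.4792 = 0.3737  (Starbucks)
  w_1 = 0.312265·2.4865 + -0.021680·16.9170 = 0.4097  (Tesla)
  w_2 = 0.312265·1.7308 + -0.021680·15.7747 = 0.1985  (Oracle)
  w_3 = 0.312265·0.8637 + -0.021680·18.3191 = -0.1274  (GE)
  w_4 = 0.312265·1.9853 + -0.021680·21.8785 = 0.1456  (Xerox)
Σw_i=1.0000  μᵀw=0.1560
σ²=wᵀΣw=λ₁·μ_p+λ₂ = 0.312265·0.156 + -0.021680 = 0.027033 ≈ 0.0270

0.0270


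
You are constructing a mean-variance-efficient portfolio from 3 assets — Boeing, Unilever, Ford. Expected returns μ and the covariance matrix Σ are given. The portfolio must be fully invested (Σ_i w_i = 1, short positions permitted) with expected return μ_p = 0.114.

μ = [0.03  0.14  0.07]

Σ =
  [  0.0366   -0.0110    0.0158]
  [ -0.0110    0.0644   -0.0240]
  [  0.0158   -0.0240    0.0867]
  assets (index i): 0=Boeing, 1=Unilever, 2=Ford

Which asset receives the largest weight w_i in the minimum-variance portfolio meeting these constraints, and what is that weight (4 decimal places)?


Unilever (0.6510)

x=Σ⁻¹μ = [1.0779  2.8831  1.4090]
y=Σ⁻¹𝟙 = [29.2548  25.4633  13.2514]
a=μᵀx=0.534610  b=𝟙ᵀx=5.370098  c=𝟙ᵀy=67.969413  D=ac−b²=7.499183
λ₁=(c·0.114−b)/D = (67.969413·0.114−5.370098)/7.499183 = 0.317157
λ₂=(a−b·0.114)/D = (0.534610−5.370098·0.114)/7.499183 = -0.010345
w* = 0.317157·x + -0.010345·y:
  w_0 = 0.317157·1.0779 + -0.010345·29.2548 = 0.0392  (Boeing)
  w_1 = 0.317157·2.8831 + -0.010345·25.4633 = 0.6510  (Unilever)
  w_2 = 0.317157·1.4090 + -0.010345·13.2514 = 0.3098  (Ford)
Σw_i=1.0000  μᵀw=0.1140
σ²=wᵀΣw=λ₁·μ_p+λ₂ = 0.317157·0.114 + -0.010345 = 0.025811 ≈ 0.0258


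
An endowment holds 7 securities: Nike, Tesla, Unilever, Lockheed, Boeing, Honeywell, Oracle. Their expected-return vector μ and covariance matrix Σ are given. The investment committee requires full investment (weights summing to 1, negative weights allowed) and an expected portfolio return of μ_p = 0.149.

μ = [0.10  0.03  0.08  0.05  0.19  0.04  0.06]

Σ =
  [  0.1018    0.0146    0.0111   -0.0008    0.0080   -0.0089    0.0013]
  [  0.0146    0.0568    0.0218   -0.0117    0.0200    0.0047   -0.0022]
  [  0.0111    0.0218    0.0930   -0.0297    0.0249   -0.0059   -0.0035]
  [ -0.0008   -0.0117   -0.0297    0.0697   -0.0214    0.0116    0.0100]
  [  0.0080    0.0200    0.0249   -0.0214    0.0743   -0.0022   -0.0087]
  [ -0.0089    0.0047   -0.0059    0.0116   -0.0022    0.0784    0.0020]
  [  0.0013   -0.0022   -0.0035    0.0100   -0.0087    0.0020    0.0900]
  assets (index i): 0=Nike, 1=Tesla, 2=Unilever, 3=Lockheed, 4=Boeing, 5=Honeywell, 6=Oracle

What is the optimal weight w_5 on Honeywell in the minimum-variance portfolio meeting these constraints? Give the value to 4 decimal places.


x=Σ⁻¹μ = [0.8167  -0.6827  0.7056  1.6358  2.9923  0.5195  0.7616]
y=Σ⁻¹𝟙 = [6.9031  10.4844  11.9431  22.2656  13.8320  10.6385  10.3589]
a=μᵀx=0.834432  b=𝟙ᵀx=6.748708  c=𝟙ᵀy=86.425420  D=ac−b²=26.571093
λ₁=(c·0.149−b)/D = (86.425420·0.149−6.748708)/26.571093 = 0.230652
λ₂=(a−b·0.149)/D = (0.834432−6.748708·0.149)/26.571093 = -0.006440
w* = 0.230652·x + -0.006440·y:
  w_0 = 0.230652·0.8167 + -0.006440·6.9031 = 0.1439  (Nike)
  w_1 = 0.230652·-0.6827 + -0.006440·10.4844 = -0.2250  (Tesla)
  w_2 = 0.230652·0.7056 + -0.006440·11.9431 = 0.0858  (Unilever)
  w_3 = 0.230652·1.6358 + -0.006440·22.2656 = 0.2339  (Lockheed)
  w_4 = 0.230652·2.9923 + -0.006440·13.8320 = 0.6011  (Boeing)
  w_5 = 0.230652·0.5195 + -0.006440·10.6385 = 0.0513  (Honeywell)
  w_6 = 0.230652·0.7616 + -0.006440·10.3589 = 0.1089  (Oracle)
Σw_i=1.0000  μᵀw=0.1490
σ²=wᵀΣw=λ₁·μ_p+λ₂ = 0.230652·0.149 + -0.006440 = 0.027927 ≈ 0.0279

0.0513


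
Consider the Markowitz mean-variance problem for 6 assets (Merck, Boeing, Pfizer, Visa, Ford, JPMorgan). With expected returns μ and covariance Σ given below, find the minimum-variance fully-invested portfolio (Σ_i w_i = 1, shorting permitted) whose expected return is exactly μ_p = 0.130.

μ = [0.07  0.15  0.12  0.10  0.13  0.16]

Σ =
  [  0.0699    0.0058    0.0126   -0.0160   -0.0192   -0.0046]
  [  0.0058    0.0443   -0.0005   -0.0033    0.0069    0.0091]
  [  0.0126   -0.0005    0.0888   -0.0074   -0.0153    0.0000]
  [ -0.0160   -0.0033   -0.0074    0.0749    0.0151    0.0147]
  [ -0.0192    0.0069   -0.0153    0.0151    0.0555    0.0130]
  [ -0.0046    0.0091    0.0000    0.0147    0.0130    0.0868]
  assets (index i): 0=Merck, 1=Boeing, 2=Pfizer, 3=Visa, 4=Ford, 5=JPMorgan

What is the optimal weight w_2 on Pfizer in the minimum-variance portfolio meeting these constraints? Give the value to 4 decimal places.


0.1649

x=Σ⁻¹μ = [1.4875  2.7109  1.6714  1.2456  2.3914  1.0688]
y=Σ⁻¹𝟙 = [20.0114  16.7708  13.4050  14.3512  21.4328  5.1826]
a=μᵀx=1.317779  b=𝟙ᵀx=10.575612  c=𝟙ᵀy=91.153731  D=ac−b²=8.276928
λ₁=(c·0.130−b)/D = (91.153731·0.130−10.575612)/8.276928 = 0.153967
λ₂=(a−b·0.130)/D = (1.317779−10.575612·0.130)/8.276928 = -0.006893
w* = 0.153967·x + -0.006893·y:
  w_0 = 0.153967·1.4875 + -0.006893·20.0114 = 0.0911  (Merck)
  w_1 = 0.153967·2.7109 + -0.006893·16.7708 = 0.3018  (Boeing)
  w_2 = 0.153967·1.6714 + -0.006893·13.4050 = 0.1649  (Pfizer)
  w_3 = 0.153967·1.2456 + -0.006893·14.3512 = 0.0929  (Visa)
  w_4 = 0.153967·2.3914 + -0.006893·21.4328 = 0.2205  (Ford)
  w_5 = 0.153967·1.0688 + -0.006893·5.1826 = 0.1288  (JPMorgan)
Σw_i=1.0000  μᵀw=0.1300
σ²=wᵀΣw=λ₁·μ_p+λ₂ = 0.153967·0.130 + -0.006893 = 0.013123 ≈ 0.0131


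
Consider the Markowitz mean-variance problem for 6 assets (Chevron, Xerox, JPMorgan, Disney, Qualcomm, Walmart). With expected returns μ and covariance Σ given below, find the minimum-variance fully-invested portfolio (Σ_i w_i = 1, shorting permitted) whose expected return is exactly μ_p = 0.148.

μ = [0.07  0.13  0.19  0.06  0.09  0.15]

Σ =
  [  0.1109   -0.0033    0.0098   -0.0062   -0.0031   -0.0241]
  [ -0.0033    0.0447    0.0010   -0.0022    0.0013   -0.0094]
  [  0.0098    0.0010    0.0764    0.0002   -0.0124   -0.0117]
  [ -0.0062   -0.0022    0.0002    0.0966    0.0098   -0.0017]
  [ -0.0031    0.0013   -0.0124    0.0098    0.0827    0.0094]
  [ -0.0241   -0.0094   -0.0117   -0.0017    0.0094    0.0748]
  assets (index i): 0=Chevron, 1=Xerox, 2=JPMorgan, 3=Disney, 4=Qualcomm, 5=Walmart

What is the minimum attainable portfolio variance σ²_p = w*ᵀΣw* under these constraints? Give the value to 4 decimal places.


0.0135

x=Σ⁻¹μ = [1.2451  3.6125  2.9420  0.7251  1.0693  3.2028]
y=Σ⁻¹𝟙 = [14.3458  28.1398  16.0981  11.2025  10.6638  22.9599]
a=μᵀx=1.735935  b=𝟙ᵀx=12.796885  c=𝟙ᵀy=103.409811  D=ac−b²=15.752438
λ₁=(c·0.148−b)/D = (103.409811·0.148−12.796885)/15.752438 = 0.159199
λ₂=(a−b·0.148)/D = (1.735935−12.796885·0.148)/15.752438 = -0.010030
w* = 0.159199·x + -0.010030·y:
  w_0 = 0.159199·1.2451 + -0.010030·14.3458 = 0.0543  (Chevron)
  w_1 = 0.159199·3.6125 + -0.010030·28.1398 = 0.2928  (Xerox)
  w_2 = 0.159199·2.9420 + -0.010030·16.0981 = 0.3069  (JPMorgan)
  w_3 = 0.159199·0.7251 + -0.010030·11.2025 = 0.0031  (Disney)
  w_4 = 0.159199·1.0693 + -0.010030·10.6638 = 0.0633  (Qualcomm)
  w_5 = 0.159199·3.2028 + -0.010030·22.9599 = 0.2796  (Walmart)
Σw_i=1.0000  μᵀw=0.1480
σ²=wᵀΣw=λ₁·μ_p+λ₂ = 0.159199·0.148 + -0.010030 = 0.013531 ≈ 0.0135


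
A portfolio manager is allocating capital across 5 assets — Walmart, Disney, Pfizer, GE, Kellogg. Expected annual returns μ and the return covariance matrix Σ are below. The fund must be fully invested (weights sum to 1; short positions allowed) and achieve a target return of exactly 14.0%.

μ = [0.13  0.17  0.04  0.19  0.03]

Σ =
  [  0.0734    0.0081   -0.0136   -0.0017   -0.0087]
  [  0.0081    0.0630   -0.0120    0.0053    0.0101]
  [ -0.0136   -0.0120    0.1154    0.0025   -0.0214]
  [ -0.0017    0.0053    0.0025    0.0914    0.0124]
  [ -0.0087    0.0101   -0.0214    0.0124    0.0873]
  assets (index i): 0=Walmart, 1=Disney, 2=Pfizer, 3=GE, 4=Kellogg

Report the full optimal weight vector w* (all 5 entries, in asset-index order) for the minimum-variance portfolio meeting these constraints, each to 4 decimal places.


0.2447  0.3206  0.1320  0.2458  0.0569

p=Σ⁻¹μ = [1.7102  2.4424  0.7884  1.9269  0.1511]
q=Σ⁻¹𝟙 = [16.6427  13.5639  14.4419  8.1801  13.9223]
a=μᵀp=1.039711  b=𝟙ᵀp=7.018981  c=𝟙ᵀq=66.750930  D=ac−b²=20.135567
λ₁=(c·0.140−b)/D = (66.750930·0.140−7.018981)/20.135567 = 0.115524
λ₂=(a−b·0.140)/D = (1.039711−7.018981·0.140)/20.135567 = 0.002833
w* = 0.115524·p + 0.002833·q:
  w_0 = 0.115524·1.7102 + 0.002833·16.6427 = 0.2447  (Walmart)
  w_1 = 0.115524·2.4424 + 0.002833·13.5639 = 0.3206  (Disney)
  w_2 = 0.115524·0.7884 + 0.002833·14.4419 = 0.1320  (Pfizer)
  w_3 = 0.115524·1.9269 + 0.002833·8.1801 = 0.2458  (GE)
  w_4 = 0.115524·0.1511 + 0.002833·13.9223 = 0.0569  (Kellogg)
Σw_i=1.0000  μᵀw=0.1400
σ²=wᵀΣw=λ₁·μ_p+λ₂ = 0.115524·0.140 + 0.002833 = 0.019007 ≈ 0.0190


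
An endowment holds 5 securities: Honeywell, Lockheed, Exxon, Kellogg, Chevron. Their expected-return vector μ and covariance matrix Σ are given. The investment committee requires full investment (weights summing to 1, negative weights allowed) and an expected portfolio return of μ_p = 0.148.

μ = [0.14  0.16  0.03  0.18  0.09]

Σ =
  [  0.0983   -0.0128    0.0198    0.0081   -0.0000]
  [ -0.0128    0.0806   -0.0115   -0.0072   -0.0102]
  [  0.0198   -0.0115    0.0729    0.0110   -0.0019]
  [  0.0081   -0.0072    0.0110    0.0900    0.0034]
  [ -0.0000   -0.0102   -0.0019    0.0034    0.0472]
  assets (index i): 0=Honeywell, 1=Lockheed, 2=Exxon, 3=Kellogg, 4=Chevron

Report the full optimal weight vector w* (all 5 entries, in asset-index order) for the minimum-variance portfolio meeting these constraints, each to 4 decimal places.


0.1993  0.3279  -0.0321  0.2573  0.2476

x=Σ⁻¹μ = [1.5827  2.7366  0.1784  1.9654  2.3638]
y=Σ⁻¹𝟙 = [9.2566  19.8526  13.6008  9.2459  25.3581]
a=μᵀx=1.231294  b=𝟙ᵀx=8.826856  c=𝟙ᵀy=77.313999  D=ac−b²=17.282854
λ₁=(c·0.148−b)/D = (77.313999·0.148−8.826856)/17.282854 = 0.151342
λ₂=(a−b·0.148)/D = (1.231294−8.826856·0.148)/17.282854 = -0.004344
w* = 0.151342·x + -0.004344·y:
  w_0 = 0.151342·1.5827 + -0.004344·9.2566 = 0.1993  (Honeywell)
  w_1 = 0.151342·2.7366 + -0.004344·19.8526 = 0.3279  (Lockheed)
  w_2 = 0.151342·0.1784 + -0.004344·13.6008 = -0.0321  (Exxon)
  w_3 = 0.151342·1.9654 + -0.004344·9.2459 = 0.2573  (Kellogg)
  w_4 = 0.151342·2.3638 + -0.004344·25.3581 = 0.2476  (Chevron)
Σw_i=1.0000  μᵀw=0.1480
σ²=wᵀΣw=λ₁·μ_p+λ₂ = 0.151342·0.148 + -0.004344 = 0.018054 ≈ 0.0181


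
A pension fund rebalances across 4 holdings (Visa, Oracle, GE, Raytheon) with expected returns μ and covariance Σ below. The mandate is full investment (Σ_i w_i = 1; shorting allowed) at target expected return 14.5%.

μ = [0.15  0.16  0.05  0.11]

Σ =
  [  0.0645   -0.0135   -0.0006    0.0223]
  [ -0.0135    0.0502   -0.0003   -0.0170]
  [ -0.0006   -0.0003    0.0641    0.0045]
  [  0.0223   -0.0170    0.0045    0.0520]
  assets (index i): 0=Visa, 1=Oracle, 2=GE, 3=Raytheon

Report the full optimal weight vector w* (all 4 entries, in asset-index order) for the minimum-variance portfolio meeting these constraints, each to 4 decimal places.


0.2651  0.4936  0.0047  0.2367

p=Σ⁻¹μ = [2.4340  4.7112  0.6454  2.5559]
q=Σ⁻¹𝟙 = [14.6037  31.3786  14.3407  21.9854]
a=μᵀp=1.432316  b=𝟙ᵀp=10.346559  c=𝟙ᵀq=82.308413  D=ac−b²=10.840346
λ₁=(c·0.145−b)/D = (82.308413·0.145−10.346559)/10.840346 = 0.146505
λ₂=(a−b·0.145)/D = (1.432316−10.346559·0.145)/10.840346 = -0.006267
w* = 0.146505·p + -0.006267·q:
  w_0 = 0.146505·2.4340 + -0.006267·14.6037 = 0.2651  (Visa)
  w_1 = 0.146505·4.7112 + -0.006267·31.3786 = 0.4936  (Oracle)
  w_2 = 0.146505·0.6454 + -0.006267·14.3407 = 0.0047  (GE)
  w_3 = 0.146505·2.5559 + -0.006267·21.9854 = 0.2367  (Raytheon)
Σw_i=1.0000  μᵀw=0.1450
σ²=wᵀΣw=λ₁·μ_p+λ₂ = 0.146505·0.145 + -0.006267 = 0.014976 ≈ 0.0150


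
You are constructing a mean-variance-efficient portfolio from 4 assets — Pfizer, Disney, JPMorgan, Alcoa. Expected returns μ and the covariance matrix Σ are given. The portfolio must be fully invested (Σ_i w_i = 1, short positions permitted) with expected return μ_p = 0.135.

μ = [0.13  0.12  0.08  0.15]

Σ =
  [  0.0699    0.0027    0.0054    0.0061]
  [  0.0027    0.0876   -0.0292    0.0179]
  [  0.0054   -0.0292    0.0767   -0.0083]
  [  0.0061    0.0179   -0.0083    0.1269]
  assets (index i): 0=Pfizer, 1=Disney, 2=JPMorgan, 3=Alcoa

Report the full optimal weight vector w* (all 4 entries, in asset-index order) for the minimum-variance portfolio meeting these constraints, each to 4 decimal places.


p=Σ⁻¹μ = [1.5799  1.6803  1.6774  0.9788]
q=Σ⁻¹𝟙 = [11.6644  16.1145  19.0323  6.2913]
a=μᵀp=0.688033  b=𝟙ᵀp=5.916389  c=𝟙ᵀq=53.102476  D=ac−b²=1.532587
λ₁=(c·0.135−b)/D = (53.102476·0.135−5.916389)/1.532587 = 0.817210
λ₂=(a−b·0.135)/D = (0.688033−5.916389·0.135)/1.532587 = -0.072218
w* = 0.817210·p + -0.072218·q:
  w_0 = 0.817210·1.5799 + -0.072218·11.6644 = 0.4487  (Pfizer)
  w_1 = 0.817210·1.6803 + -0.072218·16.1145 = 0.2094  (Disney)
  w_2 = 0.817210·1.6774 + -0.072218·19.0323 = -0.0037  (JPMorgan)
  w_3 = 0.817210·0.9788 + -0.072218·6.2913 = 0.3455  (Alcoa)
Σw_i=1.0000  μᵀw=0.1350
σ²=wᵀΣw=λ₁·μ_p+λ₂ = 0.817210·0.135 + -0.072218 = 0.038106 ≈ 0.0381

0.4487  0.2094  -0.0037  0.3455


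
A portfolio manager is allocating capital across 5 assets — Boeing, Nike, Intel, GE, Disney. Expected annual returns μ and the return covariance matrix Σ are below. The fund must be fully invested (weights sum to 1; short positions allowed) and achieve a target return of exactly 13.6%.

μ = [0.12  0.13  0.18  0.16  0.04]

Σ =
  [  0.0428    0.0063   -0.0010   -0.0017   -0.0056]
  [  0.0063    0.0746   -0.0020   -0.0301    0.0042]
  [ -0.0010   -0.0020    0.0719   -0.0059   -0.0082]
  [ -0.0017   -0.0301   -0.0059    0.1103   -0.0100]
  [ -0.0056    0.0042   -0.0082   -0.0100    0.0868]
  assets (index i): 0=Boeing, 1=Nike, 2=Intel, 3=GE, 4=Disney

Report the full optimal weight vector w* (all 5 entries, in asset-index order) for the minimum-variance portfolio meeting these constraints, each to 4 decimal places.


g=Σ⁻¹μ = [2.7397  2.5108  2.9334  2.4322  1.0734]
h=Σ⁻¹𝟙 = [23.9092  17.6953  17.9036  16.6553  15.8172]
a=μᵀg=1.615290  b=𝟙ᵀg=11.689672  c=𝟙ᵀh=91.980578  D=ac−b²=11.926865
λ₁=(c·0.136−b)/D = (91.980578·0.136−11.689672)/11.926865 = 0.068726
λ₂=(a−b·0.136)/D = (1.615290−11.689672·0.136)/11.926865 = 0.002138
w* = 0.068726·g + 0.002138·h:
  w_0 = 0.068726·2.7397 + 0.002138·23.9092 = 0.2394  (Boeing)
  w_1 = 0.068726·2.5108 + 0.002138·17.6953 = 0.2104  (Nike)
  w_2 = 0.068726·2.9334 + 0.002138·17.9036 = 0.2399  (Intel)
  w_3 = 0.068726·2.4322 + 0.002138·16.6553 = 0.2028  (GE)
  w_4 = 0.068726·1.0734 + 0.002138·15.8172 = 0.1076  (Disney)
Σw_i=1.0000  μᵀw=0.1360
σ²=wᵀΣw=λ₁·μ_p+λ₂ = 0.068726·0.136 + 0.002138 = 0.011484 ≈ 0.0115

0.2394  0.2104  0.2399  0.2028  0.1076


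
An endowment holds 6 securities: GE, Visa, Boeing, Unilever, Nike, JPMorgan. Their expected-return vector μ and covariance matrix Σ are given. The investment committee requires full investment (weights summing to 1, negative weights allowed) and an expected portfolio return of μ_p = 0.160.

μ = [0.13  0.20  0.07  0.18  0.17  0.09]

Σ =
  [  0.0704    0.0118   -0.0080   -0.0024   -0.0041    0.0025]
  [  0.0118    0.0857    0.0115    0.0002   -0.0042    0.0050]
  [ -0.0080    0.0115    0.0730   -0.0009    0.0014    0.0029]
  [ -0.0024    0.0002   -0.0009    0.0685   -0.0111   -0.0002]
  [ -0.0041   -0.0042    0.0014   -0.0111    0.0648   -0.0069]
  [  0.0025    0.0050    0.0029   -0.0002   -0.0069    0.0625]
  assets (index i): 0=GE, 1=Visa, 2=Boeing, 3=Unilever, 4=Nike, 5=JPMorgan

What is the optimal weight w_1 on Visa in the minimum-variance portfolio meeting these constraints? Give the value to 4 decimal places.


0.1735

u=Σ⁻¹μ = [1.8521  2.0548  0.7473  3.2824  3.5875  1.5734]
v=Σ⁻¹𝟙 = [15.7366  7.7582  13.3599  18.8574  21.6376  16.5791]
a=μᵀu=2.046342  b=𝟙ᵀu=13.097435  c=𝟙ᵀv=93.928804  D=ac−b²=20.667674
λ₁=(c·0.160−b)/D = (93.928804·0.160−13.097435)/20.667674 = 0.093439
λ₂=(a−b·0.160)/D = (2.046342−13.097435·0.160)/20.667674 = -0.002383
w* = 0.093439·u + -0.002383·v:
  w_0 = 0.093439·1.8521 + -0.002383·15.7366 = 0.1356  (GE)
  w_1 = 0.093439·2.0548 + -0.002383·7.7582 = 0.1735  (Visa)
  w_2 = 0.093439·0.7473 + -0.002383·13.3599 = 0.0380  (Boeing)
  w_3 = 0.093439·3.2824 + -0.002383·18.8574 = 0.2618  (Unilever)
  w_4 = 0.093439·3.5875 + -0.002383·21.6376 = 0.2837  (Nike)
  w_5 = 0.093439·1.5734 + -0.002383·16.5791 = 0.1075  (JPMorgan)
Σw_i=1.0000  μᵀw=0.1600
σ²=wᵀΣw=λ₁·μ_p+λ₂ = 0.093439·0.160 + -0.002383 = 0.012567 ≈ 0.0126


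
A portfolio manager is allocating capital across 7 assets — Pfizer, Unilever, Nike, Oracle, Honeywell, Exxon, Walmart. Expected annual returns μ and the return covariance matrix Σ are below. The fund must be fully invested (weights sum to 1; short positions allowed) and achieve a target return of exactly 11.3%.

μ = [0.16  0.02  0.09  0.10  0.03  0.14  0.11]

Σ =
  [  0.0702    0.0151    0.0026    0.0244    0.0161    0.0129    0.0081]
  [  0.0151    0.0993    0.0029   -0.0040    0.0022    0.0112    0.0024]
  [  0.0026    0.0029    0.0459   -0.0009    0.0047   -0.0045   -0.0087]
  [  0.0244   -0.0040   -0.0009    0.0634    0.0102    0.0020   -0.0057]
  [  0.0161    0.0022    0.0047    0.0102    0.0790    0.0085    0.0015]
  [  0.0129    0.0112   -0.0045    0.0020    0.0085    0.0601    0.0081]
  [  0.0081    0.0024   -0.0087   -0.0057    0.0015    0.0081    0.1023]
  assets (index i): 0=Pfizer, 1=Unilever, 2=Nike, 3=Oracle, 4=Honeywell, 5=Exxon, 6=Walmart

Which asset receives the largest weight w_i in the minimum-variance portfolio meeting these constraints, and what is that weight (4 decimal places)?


g=Σ⁻¹μ = [1.4471  -0.2990  2.3776  1.1358  -0.4448  2.1334  1.0708]
h=Σ⁻¹𝟙 = [0.6891  7.9061  24.3199  15.7869  7.1148  13.7858  11.2871]
a=μᵀg=0.956239  b=𝟙ᵀg=7.420904  c=𝟙ᵀh=80.889783  D=ac−b²=22.280175
λ₁=(c·0.113−b)/D = (80.889783·0.113−7.420904)/22.280175 = 0.077183
λ₂=(a−b·0.113)/D = (0.956239−7.420904·0.113)/22.280175 = 0.005282
w* = 0.077183·g + 0.005282·h:
  w_0 = 0.077183·1.4471 + 0.005282·0.6891 = 0.1153  (Pfizer)
  w_1 = 0.077183·-0.2990 + 0.005282·7.9061 = 0.0187  (Unilever)
  w_2 = 0.077183·2.3776 + 0.005282·24.3199 = 0.3120  (Nike)
  w_3 = 0.077183·1.1358 + 0.005282·15.7869 = 0.1710  (Oracle)
  w_4 = 0.077183·-0.4448 + 0.005282·7.1148 = 0.0032  (Honeywell)
  w_5 = 0.077183·2.1334 + 0.005282·13.7858 = 0.2375  (Exxon)
  w_6 = 0.077183·1.0708 + 0.005282·11.2871 = 0.1423  (Walmart)
Σw_i=1.0000  μᵀw=0.1130
σ²=wᵀΣw=λ₁·μ_p+λ₂ = 0.077183·0.113 + 0.005282 = 0.014003 ≈ 0.0140

Nike (0.3120)


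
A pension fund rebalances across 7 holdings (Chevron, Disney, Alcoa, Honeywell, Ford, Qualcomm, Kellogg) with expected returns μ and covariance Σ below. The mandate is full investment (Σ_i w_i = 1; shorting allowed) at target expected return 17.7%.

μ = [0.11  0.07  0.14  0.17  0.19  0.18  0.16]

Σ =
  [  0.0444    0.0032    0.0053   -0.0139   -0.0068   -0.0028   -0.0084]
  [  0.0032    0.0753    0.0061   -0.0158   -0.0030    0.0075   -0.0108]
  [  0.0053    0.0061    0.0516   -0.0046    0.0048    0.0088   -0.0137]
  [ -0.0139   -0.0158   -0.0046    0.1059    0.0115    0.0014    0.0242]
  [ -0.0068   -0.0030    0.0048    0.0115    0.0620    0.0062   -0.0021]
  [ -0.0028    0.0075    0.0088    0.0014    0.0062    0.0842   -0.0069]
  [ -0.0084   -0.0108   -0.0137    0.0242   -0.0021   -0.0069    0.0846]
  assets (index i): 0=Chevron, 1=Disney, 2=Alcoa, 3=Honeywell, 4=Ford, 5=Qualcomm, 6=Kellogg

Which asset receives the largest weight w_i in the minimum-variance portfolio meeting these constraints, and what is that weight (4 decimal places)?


Ford (0.3312)

x=Σ⁻¹μ = [3.6134  1.1837  2.4275  1.4169  2.9688  1.8709  2.6152]
y=Σ⁻¹𝟙 = [29.1053  15.0364  17.0170  10.2985  16.4398  9.7908  17.6462]
a=μᵀx=2.380344  b=𝟙ᵀx=16.096548  c=𝟙ᵀy=115.333983  D=ac−b²=15.435656
λ₁=(c·0.177−b)/D = (115.333983·0.177−16.096548)/15.435656 = 0.279714
λ₂=(a−b·0.177)/D = (2.380344−16.096548·0.177)/15.435656 = -0.030368
w* = 0.279714·x + -0.030368·y:
  w_0 = 0.279714·3.6134 + -0.030368·29.1053 = 0.1269  (Chevron)
  w_1 = 0.279714·1.1837 + -0.030368·15.0364 = -0.1255  (Disney)
  w_2 = 0.279714·2.4275 + -0.030368·17.0170 = 0.1622  (Alcoa)
  w_3 = 0.279714·1.4169 + -0.030368·10.2985 = 0.0836  (Honeywell)
  w_4 = 0.279714·2.9688 + -0.030368·16.4398 = 0.3312  (Ford)
  w_5 = 0.279714·1.8709 + -0.030368·9.7908 = 0.2260  (Qualcomm)
  w_6 = 0.279714·2.6152 + -0.030368·17.6462 = 0.1956  (Kellogg)
Σw_i=1.0000  μᵀw=0.1770
σ²=wᵀΣw=λ₁·μ_p+λ₂ = 0.279714·0.177 + -0.030368 = 0.019142 ≈ 0.0191


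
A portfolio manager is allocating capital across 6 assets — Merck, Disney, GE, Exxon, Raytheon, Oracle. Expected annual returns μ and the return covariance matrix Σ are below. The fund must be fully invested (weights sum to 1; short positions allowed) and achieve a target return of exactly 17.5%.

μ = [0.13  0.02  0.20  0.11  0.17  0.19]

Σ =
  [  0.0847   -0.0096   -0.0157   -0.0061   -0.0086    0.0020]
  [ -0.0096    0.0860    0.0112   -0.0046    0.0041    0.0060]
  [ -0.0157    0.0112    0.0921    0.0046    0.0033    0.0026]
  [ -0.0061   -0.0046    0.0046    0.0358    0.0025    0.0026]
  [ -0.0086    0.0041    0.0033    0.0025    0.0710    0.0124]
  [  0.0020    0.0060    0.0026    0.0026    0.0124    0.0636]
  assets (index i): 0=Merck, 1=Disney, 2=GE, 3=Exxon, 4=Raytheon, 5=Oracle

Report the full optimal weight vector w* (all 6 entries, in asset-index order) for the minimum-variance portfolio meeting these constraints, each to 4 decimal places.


0.1945  -0.0783  0.2451  0.1886  0.2004  0.2497

g=Σ⁻¹μ = [2.3297  0.0920  2.2751  2.8785  2.0638  2.2924]
h=Σ⁻¹𝟙 = [18.2975  12.6522  10.2296  29.7818  12.3140  9.9178]
a=μᵀg=1.862747  b=𝟙ᵀg=11.931389  c=𝟙ᵀh=93.192809  D=ac−b²=31.236629
λ₁=(c·0.175−b)/D = (93.192809·0.175−11.931389)/31.236629 = 0.140135
λ₂=(a−b·0.175)/D = (1.862747−11.931389·0.175)/31.236629 = -0.007211
w* = 0.140135·g + -0.007211·h:
  w_0 = 0.140135·2.3297 + -0.007211·18.2975 = 0.1945  (Merck)
  w_1 = 0.140135·0.0920 + -0.007211·12.6522 = -0.0783  (Disney)
  w_2 = 0.140135·2.2751 + -0.007211·10.2296 = 0.2451  (GE)
  w_3 = 0.140135·2.8785 + -0.007211·29.7818 = 0.1886  (Exxon)
  w_4 = 0.140135·2.0638 + -0.007211·12.3140 = 0.2004  (Raytheon)
  w_5 = 0.140135·2.2924 + -0.007211·9.9178 = 0.2497  (Oracle)
Σw_i=1.0000  μᵀw=0.1750
σ²=wᵀΣw=λ₁·μ_p+λ₂ = 0.140135·0.175 + -0.007211 = 0.017313 ≈ 0.0173


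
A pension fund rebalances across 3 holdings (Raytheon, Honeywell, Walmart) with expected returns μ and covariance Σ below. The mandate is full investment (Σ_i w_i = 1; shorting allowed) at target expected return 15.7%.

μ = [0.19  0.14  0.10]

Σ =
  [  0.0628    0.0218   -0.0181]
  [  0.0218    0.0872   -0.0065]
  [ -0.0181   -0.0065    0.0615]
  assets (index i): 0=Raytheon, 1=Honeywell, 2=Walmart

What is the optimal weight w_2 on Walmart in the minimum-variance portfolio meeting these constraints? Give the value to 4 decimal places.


0.3127

x=Σ⁻¹μ = [3.4936  0.9373  2.7533]
y=Σ⁻¹𝟙 = [19.6618  8.2609  22.9199]
a=μᵀx=1.070348  b=𝟙ᵀx=7.184266  c=𝟙ᵀy=50.842657  D=ac−b²=2.805640
λ₁=(c·0.157−b)/D = (50.842657·0.157−7.184266)/2.805640 = 0.284438
λ₂=(a−b·0.157)/D = (1.070348−7.184266·0.157)/2.805640 = -0.020524
w* = 0.284438·x + -0.020524·y:
  w_0 = 0.284438·3.4936 + -0.020524·19.6618 = 0.5902  (Raytheon)
  w_1 = 0.284438·0.9373 + -0.020524·8.2609 = 0.0971  (Honeywell)
  w_2 = 0.284438·2.7533 + -0.020524·22.9199 = 0.3127  (Walmart)
Σw_i=1.0000  μᵀw=0.1570
σ²=wᵀΣw=λ₁·μ_p+λ₂ = 0.284438·0.157 + -0.020524 = 0.024133 ≈ 0.0241


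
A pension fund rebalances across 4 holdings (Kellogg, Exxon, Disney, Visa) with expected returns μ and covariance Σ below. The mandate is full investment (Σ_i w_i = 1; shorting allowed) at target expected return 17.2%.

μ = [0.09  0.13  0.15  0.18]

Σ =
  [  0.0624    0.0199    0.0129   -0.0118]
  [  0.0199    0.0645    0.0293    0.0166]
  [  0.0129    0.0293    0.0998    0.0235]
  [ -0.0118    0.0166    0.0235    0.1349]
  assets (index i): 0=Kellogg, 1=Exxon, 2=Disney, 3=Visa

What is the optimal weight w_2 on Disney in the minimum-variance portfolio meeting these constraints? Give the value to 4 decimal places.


x=Σ⁻¹μ = [1.1883  0.9905  0.7807  1.1804]
y=Σ⁻¹𝟙 = [14.0864  7.3670  4.3945  6.9730]
a=μᵀx=0.565275  b=𝟙ᵀx=4.139792  c=𝟙ᵀy=32.820830  D=ac−b²=1.414926
λ₁=(c·0.172−b)/D = (32.820830·0.172−4.139792)/1.414926 = 1.063936
λ₂=(a−b·0.172)/D = (0.565275−4.139792·0.172)/1.414926 = -0.103729
w* = 1.063936·x + -0.103729·y:
  w_0 = 1.063936·1.1883 + -0.103729·14.0864 = -0.1969  (Kellogg)
  w_1 = 1.063936·0.9905 + -0.103729·7.3670 = 0.2896  (Exxon)
  w_2 = 1.063936·0.7807 + -0.103729·4.3945 = 0.3748  (Disney)
  w_3 = 1.063936·1.1804 + -0.103729·6.9730 = 0.5326  (Visa)
Σw_i=1.0000  μᵀw=0.1720
σ²=wᵀΣw=λ₁·μ_p+λ₂ = 1.063936·0.172 + -0.103729 = 0.079268 ≈ 0.0793

0.3748
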